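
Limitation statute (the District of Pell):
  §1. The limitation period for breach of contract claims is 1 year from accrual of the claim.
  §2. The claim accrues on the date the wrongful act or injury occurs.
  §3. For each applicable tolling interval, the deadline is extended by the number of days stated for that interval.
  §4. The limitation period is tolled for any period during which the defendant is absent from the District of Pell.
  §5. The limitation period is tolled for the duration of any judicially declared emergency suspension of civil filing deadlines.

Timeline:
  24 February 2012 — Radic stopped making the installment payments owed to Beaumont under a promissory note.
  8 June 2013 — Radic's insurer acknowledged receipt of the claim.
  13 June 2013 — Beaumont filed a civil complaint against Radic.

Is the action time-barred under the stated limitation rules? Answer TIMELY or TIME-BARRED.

TIME-BARRED

The claim accrued on 24 February 2012, when the wrongful act occurred.
Adding the 1 year base period to 24 February 2012 gives a deadline of 24 February 2013, before any tolling.
The other events in the timeline have no effect on the limitation period under the stated rules.
Beaumont filed on 13 June 2013, after the 24 February 2013 deadline, so the action is time-barred.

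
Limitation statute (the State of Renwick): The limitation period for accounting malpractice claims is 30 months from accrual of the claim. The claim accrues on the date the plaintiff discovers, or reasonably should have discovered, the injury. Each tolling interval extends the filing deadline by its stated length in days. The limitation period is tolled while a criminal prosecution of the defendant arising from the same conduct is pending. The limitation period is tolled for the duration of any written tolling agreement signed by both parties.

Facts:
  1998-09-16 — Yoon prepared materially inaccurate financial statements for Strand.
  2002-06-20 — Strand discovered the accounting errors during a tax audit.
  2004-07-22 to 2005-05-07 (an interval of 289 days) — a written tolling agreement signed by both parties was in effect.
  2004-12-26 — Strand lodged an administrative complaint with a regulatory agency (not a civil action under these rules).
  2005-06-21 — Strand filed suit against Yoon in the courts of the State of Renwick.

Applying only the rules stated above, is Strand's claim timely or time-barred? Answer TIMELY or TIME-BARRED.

Under the discovery rule, the claim accrued on 2002-06-20, when Strand discovered the injury — not on the 1998-09-16 date of the underlying act.
30 months from 2002-06-20 is 2004-12-20.
The period was tolled for 289 days by the written tolling agreement (2004-07-22 to 2005-05-07), pushing the deadline to 2005-10-05.
Nothing else in the chronology tolls or restarts the period.
The 2005-06-21 filing precedes the 2005-10-05 deadline; the claim is timely.

TIMELY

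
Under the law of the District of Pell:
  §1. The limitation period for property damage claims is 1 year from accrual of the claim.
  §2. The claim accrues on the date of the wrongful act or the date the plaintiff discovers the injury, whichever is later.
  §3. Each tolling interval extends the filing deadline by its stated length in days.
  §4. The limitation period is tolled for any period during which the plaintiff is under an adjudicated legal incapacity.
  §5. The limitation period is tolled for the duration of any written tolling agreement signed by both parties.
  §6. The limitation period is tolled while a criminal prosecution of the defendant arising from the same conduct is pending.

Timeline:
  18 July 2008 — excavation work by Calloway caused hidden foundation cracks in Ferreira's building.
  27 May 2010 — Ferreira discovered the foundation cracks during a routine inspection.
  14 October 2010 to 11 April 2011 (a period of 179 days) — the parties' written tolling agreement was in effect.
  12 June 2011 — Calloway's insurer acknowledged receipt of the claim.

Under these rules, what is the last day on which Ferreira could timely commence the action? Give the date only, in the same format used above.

22 November 2011

Taking the later of the act (18 July 2008) and discovery (27 May 2010), the claim accrued on 27 May 2010.
1 year from 27 May 2010 is 27 May 2011.
The written tolling agreement from 14 October 2010 to 11 April 2011 tolled the period for 179 days, extending the deadline to 22 November 2011.
The other events in the timeline have no effect on the limitation period under the stated rules.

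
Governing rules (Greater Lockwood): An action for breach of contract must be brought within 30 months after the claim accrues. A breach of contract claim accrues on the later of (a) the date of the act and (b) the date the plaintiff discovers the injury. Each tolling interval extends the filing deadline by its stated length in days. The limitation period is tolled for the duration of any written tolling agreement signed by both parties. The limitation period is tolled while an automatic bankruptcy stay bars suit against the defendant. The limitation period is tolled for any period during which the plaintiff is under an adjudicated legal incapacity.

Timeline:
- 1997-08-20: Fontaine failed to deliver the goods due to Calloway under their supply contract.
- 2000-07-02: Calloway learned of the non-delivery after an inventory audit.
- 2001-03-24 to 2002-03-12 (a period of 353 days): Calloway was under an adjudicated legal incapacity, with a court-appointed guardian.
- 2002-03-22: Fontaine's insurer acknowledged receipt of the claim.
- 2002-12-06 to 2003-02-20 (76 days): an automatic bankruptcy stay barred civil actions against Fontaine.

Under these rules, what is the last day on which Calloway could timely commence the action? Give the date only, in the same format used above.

2004-03-06

Taking the later of the act (1997-08-20) and discovery (2000-07-02), the claim accrued on 2000-07-02.
The untolled deadline — 30 months after 2000-07-02 — is 2003-01-02.
Because the plaintiff's legal incapacity ran from 2001-03-24 to 2002-03-12, the deadline is extended by 353 days to 2003-12-21.
The period was tolled for 76 days by the automatic bankruptcy stay (2002-12-06 to 2003-02-20), pushing the deadline to 2004-03-06.
Nothing else in the chronology tolls or restarts the period.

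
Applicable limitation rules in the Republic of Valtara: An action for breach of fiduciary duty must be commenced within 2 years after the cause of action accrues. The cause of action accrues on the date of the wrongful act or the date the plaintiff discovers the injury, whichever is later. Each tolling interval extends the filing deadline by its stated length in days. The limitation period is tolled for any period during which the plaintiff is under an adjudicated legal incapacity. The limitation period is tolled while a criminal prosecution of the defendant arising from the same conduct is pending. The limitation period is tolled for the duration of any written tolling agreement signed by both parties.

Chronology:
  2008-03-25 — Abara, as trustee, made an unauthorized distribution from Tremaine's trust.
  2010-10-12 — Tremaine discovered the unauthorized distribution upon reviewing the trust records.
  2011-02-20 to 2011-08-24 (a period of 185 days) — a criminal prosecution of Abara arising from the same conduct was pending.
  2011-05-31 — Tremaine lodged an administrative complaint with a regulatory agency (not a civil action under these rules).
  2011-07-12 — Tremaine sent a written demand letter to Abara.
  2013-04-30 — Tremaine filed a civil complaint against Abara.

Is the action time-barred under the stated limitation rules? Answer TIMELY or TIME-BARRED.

TIME-BARRED

Taking the later of the act (2008-03-25) and discovery (2010-10-12), the claim accrued on 2010-10-12.
2 years from 2010-10-12 is 2012-10-12.
Because the pending criminal prosecution ran from 2011-02-20 to 2011-08-24, the deadline is extended by 185 days to 2013-04-15.
None of the other events listed affects the running of the period under the stated rules.
The 2013-04-30 filing falls after the 2013-04-15 deadline; the claim is time-barred.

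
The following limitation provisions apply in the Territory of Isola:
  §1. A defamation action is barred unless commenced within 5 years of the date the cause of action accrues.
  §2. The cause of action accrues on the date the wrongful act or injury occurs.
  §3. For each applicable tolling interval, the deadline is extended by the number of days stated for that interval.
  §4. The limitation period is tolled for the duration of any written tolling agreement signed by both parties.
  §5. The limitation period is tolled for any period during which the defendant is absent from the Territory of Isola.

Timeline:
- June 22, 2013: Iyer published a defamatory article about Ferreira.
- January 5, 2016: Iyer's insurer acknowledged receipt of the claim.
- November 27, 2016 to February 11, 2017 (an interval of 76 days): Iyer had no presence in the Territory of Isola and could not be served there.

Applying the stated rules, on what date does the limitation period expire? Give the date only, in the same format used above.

September 6, 2018

The cause of action accrued on June 22, 2013, the date of the act.
5 years from June 22, 2013 is June 22, 2018.
Because the defendant's absence from the jurisdiction ran from November 27, 2016 to February 11, 2017, the deadline is extended by 76 days to September 6, 2018.
The other events in the timeline have no effect on the limitation period under the stated rules.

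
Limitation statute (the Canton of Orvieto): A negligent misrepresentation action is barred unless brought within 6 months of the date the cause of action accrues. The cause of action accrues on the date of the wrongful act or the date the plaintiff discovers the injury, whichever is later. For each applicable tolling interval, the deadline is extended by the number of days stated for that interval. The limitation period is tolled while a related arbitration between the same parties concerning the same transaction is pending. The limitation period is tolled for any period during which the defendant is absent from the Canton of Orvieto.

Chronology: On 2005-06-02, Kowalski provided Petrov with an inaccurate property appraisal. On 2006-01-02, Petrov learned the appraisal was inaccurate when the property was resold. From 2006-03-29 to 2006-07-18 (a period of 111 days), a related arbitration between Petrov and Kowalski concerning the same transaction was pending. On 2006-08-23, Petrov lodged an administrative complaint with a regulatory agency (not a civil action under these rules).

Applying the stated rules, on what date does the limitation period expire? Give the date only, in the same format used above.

2006-10-21

Taking the later of the act (2005-06-02) and discovery (2006-01-02), the claim accrued on 2006-01-02.
Adding the 6 months base period to 2006-01-02 gives a deadline of 2006-07-02, before any tolling.
The period was tolled for 111 days by the pending related arbitration (2006-03-29 to 2006-07-18), pushing the deadline to 2006-10-21.
The other events in the timeline have no effect on the limitation period under the stated rules.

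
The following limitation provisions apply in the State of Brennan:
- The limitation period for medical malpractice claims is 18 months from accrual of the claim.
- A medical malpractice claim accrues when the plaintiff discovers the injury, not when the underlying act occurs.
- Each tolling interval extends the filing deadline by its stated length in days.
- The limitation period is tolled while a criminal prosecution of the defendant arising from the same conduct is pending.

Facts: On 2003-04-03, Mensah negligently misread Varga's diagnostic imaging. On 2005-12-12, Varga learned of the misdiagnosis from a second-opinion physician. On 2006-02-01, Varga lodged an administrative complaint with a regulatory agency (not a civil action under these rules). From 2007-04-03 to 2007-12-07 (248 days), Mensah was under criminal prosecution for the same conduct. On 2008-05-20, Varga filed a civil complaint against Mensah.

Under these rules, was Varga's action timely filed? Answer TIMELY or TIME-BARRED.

TIME-BARRED

The claim did not accrue until Varga discovered the injury on 2005-12-12; the 2003-04-03 act date does not start the clock under the stated rule.
18 months from 2005-12-12 is 2007-06-12.
The period was tolled for 248 days by the pending criminal prosecution (2007-04-03 to 2007-12-07), pushing the deadline to 2008-02-15.
The other events in the timeline have no effect on the limitation period under the stated rules.
Varga filed on 2008-05-20, after the 2008-02-15 deadline, so the action is time-barred.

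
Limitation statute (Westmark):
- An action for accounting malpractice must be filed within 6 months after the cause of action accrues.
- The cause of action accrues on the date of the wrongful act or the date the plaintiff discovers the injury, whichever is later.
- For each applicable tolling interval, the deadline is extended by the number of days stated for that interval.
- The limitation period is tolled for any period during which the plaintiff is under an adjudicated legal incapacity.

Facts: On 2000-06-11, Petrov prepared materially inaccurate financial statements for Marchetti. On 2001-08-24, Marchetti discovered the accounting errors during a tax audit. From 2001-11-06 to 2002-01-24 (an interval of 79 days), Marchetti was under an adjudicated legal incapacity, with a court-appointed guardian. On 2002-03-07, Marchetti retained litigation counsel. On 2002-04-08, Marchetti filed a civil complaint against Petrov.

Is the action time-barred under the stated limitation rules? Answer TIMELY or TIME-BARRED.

TIMELY

The claim accrued on 2001-08-24 — the later of the 2000-06-11 act and the 2001-08-24 discovery.
6 months from 2001-08-24 is 2002-02-24.
The period was tolled for 79 days by the plaintiff's legal incapacity (2001-11-06 to 2002-01-24), pushing the deadline to 2002-05-14.
The other events in the timeline have no effect on the limitation period under the stated rules.
The 2002-04-08 filing precedes the 2002-05-14 deadline; the claim is timely.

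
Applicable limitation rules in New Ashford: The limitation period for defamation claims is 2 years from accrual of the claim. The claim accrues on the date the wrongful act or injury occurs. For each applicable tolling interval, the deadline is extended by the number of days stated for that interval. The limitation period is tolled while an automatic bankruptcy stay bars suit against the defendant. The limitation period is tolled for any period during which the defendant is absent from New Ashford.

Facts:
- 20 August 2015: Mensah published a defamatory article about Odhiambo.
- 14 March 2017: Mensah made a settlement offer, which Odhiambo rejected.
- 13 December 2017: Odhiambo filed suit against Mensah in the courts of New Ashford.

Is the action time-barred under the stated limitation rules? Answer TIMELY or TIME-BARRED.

TIME-BARRED

The claim accrued on 20 August 2015, when the wrongful act occurred.
2 years from 20 August 2015 is 20 August 2017.
Nothing else in the chronology tolls or restarts the period.
The 13 December 2017 filing falls after the 20 August 2017 deadline; the claim is time-barred.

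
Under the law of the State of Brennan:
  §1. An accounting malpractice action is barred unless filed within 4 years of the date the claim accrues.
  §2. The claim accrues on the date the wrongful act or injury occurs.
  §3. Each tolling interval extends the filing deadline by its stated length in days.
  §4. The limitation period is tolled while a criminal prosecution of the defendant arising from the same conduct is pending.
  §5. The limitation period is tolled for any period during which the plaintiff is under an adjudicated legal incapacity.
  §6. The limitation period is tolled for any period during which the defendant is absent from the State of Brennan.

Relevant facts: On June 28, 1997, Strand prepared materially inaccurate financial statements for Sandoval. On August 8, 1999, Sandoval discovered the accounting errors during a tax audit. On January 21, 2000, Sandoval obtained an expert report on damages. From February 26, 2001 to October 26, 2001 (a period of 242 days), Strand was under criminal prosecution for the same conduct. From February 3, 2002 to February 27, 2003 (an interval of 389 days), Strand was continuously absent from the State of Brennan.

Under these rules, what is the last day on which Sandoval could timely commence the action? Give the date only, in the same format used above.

March 21, 2003

Accrual is governed by the date of the act, so the period began to run on June 28, 1997; the later discovery on August 8, 1999 is irrelevant under the stated rule.
Adding the 4 years base period to June 28, 1997 gives a deadline of June 28, 2001, before any tolling.
Because the pending criminal prosecution ran from February 26, 2001 to October 26, 2001, the deadline is extended by 242 days to February 25, 2002.
The defendant's absence from the jurisdiction from February 3, 2002 to February 27, 2003 tolled the period for 389 days, extending the deadline to March 21, 2003.
The other events in the timeline have no effect on the limitation period under the stated rules.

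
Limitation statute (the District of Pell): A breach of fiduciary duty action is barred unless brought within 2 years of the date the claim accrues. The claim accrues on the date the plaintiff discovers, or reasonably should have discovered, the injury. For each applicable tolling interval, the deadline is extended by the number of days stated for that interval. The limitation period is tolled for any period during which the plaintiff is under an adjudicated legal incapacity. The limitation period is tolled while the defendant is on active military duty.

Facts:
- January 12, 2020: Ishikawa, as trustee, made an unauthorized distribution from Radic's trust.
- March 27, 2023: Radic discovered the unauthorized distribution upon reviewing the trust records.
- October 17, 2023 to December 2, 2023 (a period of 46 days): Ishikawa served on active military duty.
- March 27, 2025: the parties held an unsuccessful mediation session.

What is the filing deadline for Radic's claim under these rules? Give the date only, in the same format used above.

May 12, 2025

Accrual is tied to discovery, so the period began on March 27, 2023 rather than on January 12, 2020 when the act occurred.
Adding the 2 years base period to March 27, 2023 gives a deadline of March 27, 2025, before any tolling.
The defendant's active military service from October 17, 2023 to December 2, 2023 tolled the period for 46 days, extending the deadline to May 12, 2025.
The other events in the timeline have no effect on the limitation period under the stated rules.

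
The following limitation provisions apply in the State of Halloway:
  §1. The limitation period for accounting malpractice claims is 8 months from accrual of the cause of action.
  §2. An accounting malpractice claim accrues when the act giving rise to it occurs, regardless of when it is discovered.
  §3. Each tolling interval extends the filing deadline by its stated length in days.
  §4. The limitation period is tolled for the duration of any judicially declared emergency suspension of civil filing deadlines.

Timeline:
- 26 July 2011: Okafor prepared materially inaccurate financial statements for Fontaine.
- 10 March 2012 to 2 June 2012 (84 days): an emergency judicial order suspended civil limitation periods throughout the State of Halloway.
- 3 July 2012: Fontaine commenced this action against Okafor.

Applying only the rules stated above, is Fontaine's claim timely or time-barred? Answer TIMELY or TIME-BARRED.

The limitation period began to run on 26 July 2011.
The untolled deadline — 8 months after 26 July 2011 — is 26 March 2012.
The emergency suspension of filing deadlines from 10 March 2012 to 2 June 2012 tolled the period for 84 days, extending the deadline to 18 June 2012.
Fontaine filed on 3 July 2012, after the 18 June 2012 deadline, so the action is time-barred.

TIME-BARRED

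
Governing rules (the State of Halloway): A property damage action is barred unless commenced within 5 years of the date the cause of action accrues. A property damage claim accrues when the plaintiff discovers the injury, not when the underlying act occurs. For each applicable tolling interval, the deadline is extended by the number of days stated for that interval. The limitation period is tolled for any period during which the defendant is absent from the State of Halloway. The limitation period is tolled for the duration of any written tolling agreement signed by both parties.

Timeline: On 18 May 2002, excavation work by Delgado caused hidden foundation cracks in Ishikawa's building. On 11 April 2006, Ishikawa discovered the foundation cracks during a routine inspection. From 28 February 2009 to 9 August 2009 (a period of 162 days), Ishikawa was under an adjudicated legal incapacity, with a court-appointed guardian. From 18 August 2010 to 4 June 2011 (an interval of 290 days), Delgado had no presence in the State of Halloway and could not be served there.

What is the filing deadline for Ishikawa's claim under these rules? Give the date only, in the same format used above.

26 January 2012

The claim did not accrue until Ishikawa discovered the injury on 11 April 2006; the 18 May 2002 act date does not start the clock under the stated rule.
The untolled deadline — 5 years after 11 April 2006 — is 11 April 2011.
The defendant's absence from the jurisdiction from 18 August 2010 to 4 June 2011 tolled the period for 290 days, extending the deadline to 26 January 2012.
No stated provision tolls the period for the plaintiff's incapacity, so the interval from 28 February 2009 to 9 August 2009 has no effect on the deadline.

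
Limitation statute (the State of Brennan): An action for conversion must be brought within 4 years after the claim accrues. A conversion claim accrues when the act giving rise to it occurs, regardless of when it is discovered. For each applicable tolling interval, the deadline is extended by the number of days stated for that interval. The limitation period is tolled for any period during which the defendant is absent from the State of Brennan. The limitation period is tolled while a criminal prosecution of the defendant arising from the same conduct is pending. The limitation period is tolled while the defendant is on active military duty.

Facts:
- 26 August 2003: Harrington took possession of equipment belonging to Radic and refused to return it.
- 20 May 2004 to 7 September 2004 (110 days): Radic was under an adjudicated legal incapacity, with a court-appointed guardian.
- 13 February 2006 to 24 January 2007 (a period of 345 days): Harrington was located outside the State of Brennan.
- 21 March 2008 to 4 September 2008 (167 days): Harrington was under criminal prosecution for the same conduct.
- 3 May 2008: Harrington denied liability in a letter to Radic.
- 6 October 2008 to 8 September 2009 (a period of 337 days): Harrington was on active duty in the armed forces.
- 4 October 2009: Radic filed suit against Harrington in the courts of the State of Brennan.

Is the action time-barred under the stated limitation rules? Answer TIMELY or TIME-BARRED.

The claim accrued on 26 August 2003, when the wrongful act occurred.
Adding the 4 years base period to 26 August 2003 gives a deadline of 26 August 2007, before any tolling.
The period was tolled for 345 days by the defendant's absence from the jurisdiction (13 February 2006 to 24 January 2007), pushing the deadline to 5 August 2008.
The pending criminal prosecution from 21 March 2008 to 4 September 2008 tolled the period for 167 days, extending the deadline to 19 January 2009.
Because the defendant's active military service ran from 6 October 2008 to 8 September 2009, the deadline is extended by 337 days to 22 December 2009.
The plaintiff's legal incapacity from 20 May 2004 to 7 September 2004 does not toll the period, because no stated rule makes the plaintiff's incapacity a tolling event.
None of the other events listed affects the running of the period under the stated rules.
Filing on 4 October 2009 beat the 22 December 2009 deadline — the action is timely.

TIMELY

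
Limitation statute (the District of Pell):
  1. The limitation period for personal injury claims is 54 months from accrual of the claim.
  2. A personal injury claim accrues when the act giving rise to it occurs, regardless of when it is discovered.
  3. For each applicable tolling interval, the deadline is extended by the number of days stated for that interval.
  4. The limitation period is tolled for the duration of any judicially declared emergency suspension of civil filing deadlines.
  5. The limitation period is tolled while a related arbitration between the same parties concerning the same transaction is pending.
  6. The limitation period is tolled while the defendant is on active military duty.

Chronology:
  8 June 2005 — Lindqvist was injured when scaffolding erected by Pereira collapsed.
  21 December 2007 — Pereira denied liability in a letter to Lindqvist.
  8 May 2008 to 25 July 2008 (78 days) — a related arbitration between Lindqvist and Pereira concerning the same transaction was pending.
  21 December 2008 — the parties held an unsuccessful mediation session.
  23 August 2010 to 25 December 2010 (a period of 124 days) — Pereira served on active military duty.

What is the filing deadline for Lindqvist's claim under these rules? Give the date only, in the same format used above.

The claim accrued on 8 June 2005, when the wrongful act occurred.
54 months from 8 June 2005 is 8 December 2009.
Because the pending related arbitration ran from 8 May 2008 to 25 July 2008, the deadline is extended by 78 days to 24 February 2010.
The defendant's active military service from 23 August 2010 to 25 December 2010 began after the period had already run on 24 February 2010, so it has no tolling effect.
Nothing else in the chronology tolls or restarts the period.

24 February 2010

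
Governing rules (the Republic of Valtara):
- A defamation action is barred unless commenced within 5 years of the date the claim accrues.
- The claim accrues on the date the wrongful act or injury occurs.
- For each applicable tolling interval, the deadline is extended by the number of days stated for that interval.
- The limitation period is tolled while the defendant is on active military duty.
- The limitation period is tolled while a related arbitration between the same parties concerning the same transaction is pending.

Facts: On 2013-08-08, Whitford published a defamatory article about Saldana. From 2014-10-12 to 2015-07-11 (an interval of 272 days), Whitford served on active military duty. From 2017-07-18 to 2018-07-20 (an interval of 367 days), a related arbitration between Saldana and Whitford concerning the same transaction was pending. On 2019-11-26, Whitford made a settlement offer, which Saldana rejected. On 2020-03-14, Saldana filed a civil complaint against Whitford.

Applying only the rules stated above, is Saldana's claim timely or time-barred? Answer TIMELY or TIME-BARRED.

TIMELY

The claim accrued on 2013-08-08, the date of the act.
5 years from 2013-08-08 is 2018-08-08.
Because the defendant's active military service ran from 2014-10-12 to 2015-07-11, the deadline is extended by 272 days to 2019-05-07.
The period was tolled for 367 days by the pending related arbitration (2017-07-18 to 2018-07-20), pushing the deadline to 2020-05-08.
Nothing else in the chronology tolls or restarts the period.
Filing on 2020-03-14 beat the 2020-05-08 deadline — the action is timely.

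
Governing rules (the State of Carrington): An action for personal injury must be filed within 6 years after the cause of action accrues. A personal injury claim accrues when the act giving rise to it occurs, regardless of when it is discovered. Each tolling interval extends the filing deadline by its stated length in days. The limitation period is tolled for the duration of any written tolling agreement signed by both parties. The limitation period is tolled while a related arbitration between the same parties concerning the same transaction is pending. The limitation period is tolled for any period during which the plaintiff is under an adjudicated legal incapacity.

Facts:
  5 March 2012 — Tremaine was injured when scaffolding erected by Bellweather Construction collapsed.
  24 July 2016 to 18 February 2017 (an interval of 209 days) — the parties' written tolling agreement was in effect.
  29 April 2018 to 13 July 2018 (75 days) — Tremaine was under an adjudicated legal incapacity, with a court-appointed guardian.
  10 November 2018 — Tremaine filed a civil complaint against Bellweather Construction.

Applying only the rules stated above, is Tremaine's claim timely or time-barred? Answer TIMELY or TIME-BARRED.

TIMELY

The limitation period began to run on 5 March 2012.
Adding the 6 years base period to 5 March 2012 gives a deadline of 5 March 2018, before any tolling.
The period was tolled for 209 days by the written tolling agreement (24 July 2016 to 18 February 2017), pushing the deadline to 30 September 2018.
The plaintiff's legal incapacity from 29 April 2018 to 13 July 2018 tolled the period for 75 days, extending the deadline to 14 December 2018.
Filing on 10 November 2018 beat the 14 December 2018 deadline — the action is timely.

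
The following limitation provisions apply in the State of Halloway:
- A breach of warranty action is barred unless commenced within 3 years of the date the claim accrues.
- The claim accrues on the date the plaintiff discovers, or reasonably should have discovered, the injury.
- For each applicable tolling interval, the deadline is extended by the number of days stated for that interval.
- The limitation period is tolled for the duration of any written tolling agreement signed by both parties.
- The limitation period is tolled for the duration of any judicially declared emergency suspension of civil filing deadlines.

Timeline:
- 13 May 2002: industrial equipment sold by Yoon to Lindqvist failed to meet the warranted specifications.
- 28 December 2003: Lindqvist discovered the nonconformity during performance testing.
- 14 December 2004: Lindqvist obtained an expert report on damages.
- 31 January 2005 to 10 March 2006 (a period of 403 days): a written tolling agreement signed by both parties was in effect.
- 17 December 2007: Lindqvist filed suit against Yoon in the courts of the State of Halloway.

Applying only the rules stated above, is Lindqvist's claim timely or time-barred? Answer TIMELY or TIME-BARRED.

The claim did not accrue until Lindqvist discovered the injury on 28 December 2003; the 13 May 2002 act date does not start the clock under the stated rule.
Adding the 3 years base period to 28 December 2003 gives a deadline of 28 December 2006, before any tolling.
The written tolling agreement from 31 January 2005 to 10 March 2006 tolled the period for 403 days, extending the deadline to 4 February 2008.
The other events in the timeline have no effect on the limitation period under the stated rules.
The 17 December 2007 filing precedes the 4 February 2008 deadline; the claim is timely.

TIMELY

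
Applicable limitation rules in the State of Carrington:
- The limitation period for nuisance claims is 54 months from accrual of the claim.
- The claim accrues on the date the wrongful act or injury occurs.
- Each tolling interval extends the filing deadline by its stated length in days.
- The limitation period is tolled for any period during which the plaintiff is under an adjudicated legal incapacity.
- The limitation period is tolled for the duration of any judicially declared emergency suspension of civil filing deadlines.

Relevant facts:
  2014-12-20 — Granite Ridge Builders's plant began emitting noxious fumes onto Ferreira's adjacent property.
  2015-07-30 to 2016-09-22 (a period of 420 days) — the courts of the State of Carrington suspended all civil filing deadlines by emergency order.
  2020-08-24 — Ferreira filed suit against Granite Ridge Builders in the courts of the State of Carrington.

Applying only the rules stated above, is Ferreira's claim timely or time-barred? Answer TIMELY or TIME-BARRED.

TIME-BARRED

The claim accrued on 2014-12-20, when the wrongful act occurred.
Adding the 54 months base period to 2014-12-20 gives a deadline of 2019-06-20, before any tolling.
The period was tolled for 420 days by the emergency suspension of filing deadlines (2015-07-30 to 2016-09-22), pushing the deadline to 2020-08-13.
The 2020-08-24 filing falls after the 2020-08-13 deadline; the claim is time-barred.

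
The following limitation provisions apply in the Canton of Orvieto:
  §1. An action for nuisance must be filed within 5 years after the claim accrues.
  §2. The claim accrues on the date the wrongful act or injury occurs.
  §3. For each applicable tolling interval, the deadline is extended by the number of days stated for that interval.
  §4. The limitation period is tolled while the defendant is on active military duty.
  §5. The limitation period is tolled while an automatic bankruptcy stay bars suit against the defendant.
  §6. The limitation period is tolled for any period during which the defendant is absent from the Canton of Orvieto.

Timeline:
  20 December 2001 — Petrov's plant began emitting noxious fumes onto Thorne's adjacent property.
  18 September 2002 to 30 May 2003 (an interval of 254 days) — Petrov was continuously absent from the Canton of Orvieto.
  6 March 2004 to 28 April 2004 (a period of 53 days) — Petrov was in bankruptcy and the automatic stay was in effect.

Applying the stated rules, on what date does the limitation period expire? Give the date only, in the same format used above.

The limitation period began to run on 20 December 2001.
The untolled deadline — 5 years after 20 December 2001 — is 20 December 2006.
Because the defendant's absence from the jurisdiction ran from 18 September 2002 to 30 May 2003, the deadline is extended by 254 days to 31 August 2007.
Because the automatic bankruptcy stay ran from 6 March 2004 to 28 April 2004, the deadline is extended by 53 days to 23 October 2007.

23 October 2007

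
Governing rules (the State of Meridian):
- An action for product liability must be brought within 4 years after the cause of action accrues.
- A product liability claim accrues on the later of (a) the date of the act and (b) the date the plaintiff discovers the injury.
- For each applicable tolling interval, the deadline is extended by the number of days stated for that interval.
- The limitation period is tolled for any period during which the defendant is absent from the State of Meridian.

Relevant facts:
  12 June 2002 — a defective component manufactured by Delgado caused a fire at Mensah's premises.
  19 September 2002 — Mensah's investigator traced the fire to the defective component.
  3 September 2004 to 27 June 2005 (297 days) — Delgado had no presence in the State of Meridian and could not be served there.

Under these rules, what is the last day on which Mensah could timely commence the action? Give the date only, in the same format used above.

13 July 2007

Taking the later of the act (12 June 2002) and discovery (19 September 2002), the claim accrued on 19 September 2002.
Adding the 4 years base period to 19 September 2002 gives a deadline of 19 September 2006, before any tolling.
The period was tolled for 297 days by the defendant's absence from the jurisdiction (3 September 2004 to 27 June 2005), pushing the deadline to 13 July 2007.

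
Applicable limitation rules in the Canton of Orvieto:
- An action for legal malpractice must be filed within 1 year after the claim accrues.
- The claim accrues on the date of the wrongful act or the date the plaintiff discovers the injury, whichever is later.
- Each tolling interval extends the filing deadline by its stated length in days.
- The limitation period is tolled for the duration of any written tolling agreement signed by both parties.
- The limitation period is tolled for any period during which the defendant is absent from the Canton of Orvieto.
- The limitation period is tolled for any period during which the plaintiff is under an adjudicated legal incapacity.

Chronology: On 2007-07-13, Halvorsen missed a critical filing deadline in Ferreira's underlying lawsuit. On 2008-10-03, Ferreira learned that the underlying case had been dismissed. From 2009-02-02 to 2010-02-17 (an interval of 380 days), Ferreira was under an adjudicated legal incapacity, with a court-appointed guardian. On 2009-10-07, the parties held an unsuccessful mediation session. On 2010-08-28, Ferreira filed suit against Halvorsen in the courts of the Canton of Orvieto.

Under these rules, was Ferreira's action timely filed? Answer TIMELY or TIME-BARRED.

The claim accrued on 2008-10-03 — the later of the 2007-07-13 act and the 2008-10-03 discovery.
Adding the 1 year base period to 2008-10-03 gives a deadline of 2009-10-03, before any tolling.
The period was tolled for 380 days by the plaintiff's legal incapacity (2009-02-02 to 2010-02-17), pushing the deadline to 2010-10-18.
The other events in the timeline have no effect on the limitation period under the stated rules.
Filing on 2010-08-28 beat the 2010-10-18 deadline — the action is timely.

TIMELY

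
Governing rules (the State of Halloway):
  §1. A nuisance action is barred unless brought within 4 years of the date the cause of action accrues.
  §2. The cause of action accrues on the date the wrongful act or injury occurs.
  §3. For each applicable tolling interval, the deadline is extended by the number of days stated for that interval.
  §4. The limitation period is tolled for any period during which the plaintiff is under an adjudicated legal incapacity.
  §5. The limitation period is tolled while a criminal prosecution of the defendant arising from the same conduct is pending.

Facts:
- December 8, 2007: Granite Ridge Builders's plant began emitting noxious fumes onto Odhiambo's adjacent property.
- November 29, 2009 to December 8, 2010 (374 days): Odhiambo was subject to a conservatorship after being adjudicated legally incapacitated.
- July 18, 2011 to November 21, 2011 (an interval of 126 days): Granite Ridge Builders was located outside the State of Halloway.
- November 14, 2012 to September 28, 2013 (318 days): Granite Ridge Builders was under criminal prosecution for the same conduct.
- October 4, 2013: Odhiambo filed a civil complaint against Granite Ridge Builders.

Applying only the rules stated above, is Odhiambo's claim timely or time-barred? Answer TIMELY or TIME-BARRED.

The cause of action accrued on December 8, 2007, the date of the act.
4 years from December 8, 2007 is December 8, 2011.
Because the plaintiff's legal incapacity ran from November 29, 2009 to December 8, 2010, the deadline is extended by 374 days to December 16, 2012.
The pending criminal prosecution from November 14, 2012 to September 28, 2013 tolled the period for 318 days, extending the deadline to October 30, 2013.
No stated provision tolls the period for the defendant's absence, so the interval from July 18, 2011 to November 21, 2011 has no effect on the deadline.
Filing on October 4, 2013 beat the October 30, 2013 deadline — the action is timely.

TIMELY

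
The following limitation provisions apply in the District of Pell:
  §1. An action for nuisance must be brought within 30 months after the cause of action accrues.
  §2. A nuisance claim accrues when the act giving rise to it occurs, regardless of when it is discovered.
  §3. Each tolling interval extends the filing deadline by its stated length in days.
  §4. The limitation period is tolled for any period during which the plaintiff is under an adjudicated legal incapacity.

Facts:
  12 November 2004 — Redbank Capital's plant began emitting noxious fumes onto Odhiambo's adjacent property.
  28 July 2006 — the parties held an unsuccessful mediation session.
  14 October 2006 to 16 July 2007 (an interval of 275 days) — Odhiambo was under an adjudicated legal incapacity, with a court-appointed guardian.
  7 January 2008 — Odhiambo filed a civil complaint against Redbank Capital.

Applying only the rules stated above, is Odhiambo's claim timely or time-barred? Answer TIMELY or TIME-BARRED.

The limitation period began to run on 12 November 2004.
30 months from 12 November 2004 is 12 May 2007.
The period was tolled for 275 days by the plaintiff's legal incapacity (14 October 2006 to 16 July 2007), pushing the deadline to 11 February 2008.
Nothing else in the chronology tolls or restarts the period.
Filing on 7 January 2008 beat the 11 February 2008 deadline — the action is timely.

TIMELY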